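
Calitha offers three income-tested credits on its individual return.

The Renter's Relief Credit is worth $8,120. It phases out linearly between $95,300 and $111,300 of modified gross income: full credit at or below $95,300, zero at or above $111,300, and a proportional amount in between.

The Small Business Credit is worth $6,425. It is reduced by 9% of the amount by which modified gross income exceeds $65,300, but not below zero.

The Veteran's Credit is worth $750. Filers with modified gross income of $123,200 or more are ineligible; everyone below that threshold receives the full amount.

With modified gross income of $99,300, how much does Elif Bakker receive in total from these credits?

$10,205

Renter's Relief Credit: $99,300 is $4,000 into a $16,000 phase-out range, leaving 12,000/16,000 of the credit: $8,120 × 12,000/16,000 = $6,090.
Small Business Credit: 9% of the $34,000 excess over $65,300 is $3,060; credit = $6,425 − $3,060 = $3,365.
Veteran's Credit: $99,300 is below the $123,200 cutoff, so the full $750 applies.
Total: $6,090 + $3,365 + $750 = $10,205.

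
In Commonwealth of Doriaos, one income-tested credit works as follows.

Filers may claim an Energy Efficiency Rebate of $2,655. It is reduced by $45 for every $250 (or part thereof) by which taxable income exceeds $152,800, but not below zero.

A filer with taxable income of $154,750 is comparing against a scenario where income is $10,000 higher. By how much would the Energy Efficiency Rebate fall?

At $154,750 — income exceeds $152,800 by $1,950, which is 8 full-or-partial $250 increments; reduction = 8 × $45 = $360, leaving $2,295.
At $164,750 — income exceeds $152,800 by $11,950, which is 48 full-or-partial $250 increments; reduction = 48 × $45 = $2,160, leaving $495.
Lost: $2,295 − $495 = $1,800.

$1,800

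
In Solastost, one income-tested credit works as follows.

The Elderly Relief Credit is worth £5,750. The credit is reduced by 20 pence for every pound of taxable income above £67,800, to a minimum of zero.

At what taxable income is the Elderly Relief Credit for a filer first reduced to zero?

The credit falls by 20% of each pound above £67,800, so it reaches zero when the excess is £5,750 / 20% = £28,750: income = £67,800 + £28,750 = £96,550.

£96,550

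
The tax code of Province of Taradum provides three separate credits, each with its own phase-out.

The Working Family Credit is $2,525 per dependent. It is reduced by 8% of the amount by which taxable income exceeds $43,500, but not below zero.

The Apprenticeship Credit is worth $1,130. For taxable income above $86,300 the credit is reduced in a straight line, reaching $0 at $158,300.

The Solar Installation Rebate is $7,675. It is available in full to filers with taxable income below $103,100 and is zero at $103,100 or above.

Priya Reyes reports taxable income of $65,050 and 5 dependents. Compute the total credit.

Working Family Credit: base = 5 × $2,525 = $12,625. 8% of the $21,550 excess over $43,500 is $1,724; credit = $12,625 − $1,724 = $10,901.
Apprenticeship Credit: $65,050 is at or below the $86,300 threshold, so the full $1,130 applies.
Solar Installation Rebate: $65,050 is below the $103,100 cutoff, so the full $7,675 applies.
Total: $10,901 + $1,130 + $7,675 = $19,706.

$19,706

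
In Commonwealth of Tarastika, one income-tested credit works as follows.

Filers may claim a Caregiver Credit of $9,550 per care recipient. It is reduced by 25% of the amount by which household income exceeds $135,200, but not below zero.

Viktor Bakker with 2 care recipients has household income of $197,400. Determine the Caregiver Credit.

Caregiver Credit: base = 2 × $9,550 = $19,100. 25% of the $62,200 excess over $135,200 is $15,550; credit = $19,100 − $15,550 = $3,550.

$3,550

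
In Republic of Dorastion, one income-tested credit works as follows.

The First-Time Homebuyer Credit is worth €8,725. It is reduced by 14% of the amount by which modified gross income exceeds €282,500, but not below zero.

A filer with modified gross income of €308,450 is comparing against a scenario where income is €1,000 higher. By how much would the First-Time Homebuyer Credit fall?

€140

At €308,450 — 14% of the €25,950 excess over €282,500 is €3,633; credit = €8,725 − €3,633 = €5,092.
At €309,450 — 14% of the €26,950 excess over €282,500 is €3,773; credit = €8,725 − €3,773 = €4,952.
Lost: €5,092 − €4,952 = €140.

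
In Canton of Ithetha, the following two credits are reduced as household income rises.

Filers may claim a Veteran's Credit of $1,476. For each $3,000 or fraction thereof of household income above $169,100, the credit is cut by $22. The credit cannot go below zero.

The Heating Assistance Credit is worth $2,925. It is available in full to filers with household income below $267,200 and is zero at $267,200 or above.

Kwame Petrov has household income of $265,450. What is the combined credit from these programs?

Veteran's Credit: income exceeds $169,100 by $96,350, which is 33 full-or-partial $3,000 increments; reduction = 33 × $22 = $726, leaving $750.
Heating Assistance Credit: $265,450 is below the $267,200 cutoff, so the full $2,925 applies.
Total: $750 + $2,925 = $3,675.

$3,675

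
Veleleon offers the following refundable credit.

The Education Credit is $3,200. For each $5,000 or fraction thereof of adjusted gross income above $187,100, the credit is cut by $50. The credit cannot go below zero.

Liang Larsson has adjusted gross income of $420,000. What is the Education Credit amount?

$850

Education Credit: income exceeds $187,100 by $232,900, which is 47 full-or-partial $5,000 increments; reduction = 47 × $50 = $2,350, leaving $850.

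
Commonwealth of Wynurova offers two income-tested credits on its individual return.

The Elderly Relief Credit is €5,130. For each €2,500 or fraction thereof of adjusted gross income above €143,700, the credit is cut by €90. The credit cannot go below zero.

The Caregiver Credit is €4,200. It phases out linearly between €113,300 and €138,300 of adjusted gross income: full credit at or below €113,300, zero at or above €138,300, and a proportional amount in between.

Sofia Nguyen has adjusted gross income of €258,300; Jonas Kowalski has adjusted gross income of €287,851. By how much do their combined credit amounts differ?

Sofia (€258,300): Elderly Relief Credit: income exceeds €143,700 by €114,600, which is 46 full-or-partial €2,500 increments; reduction = 46 × €90 = €4,140, leaving €990. Caregiver Credit: €258,300 is at or above €138,300, so the credit is €0. total €990 + €0 = €990
Jonas (€287,851): Elderly Relief Credit: income exceeds €143,700 by €144,151 → 58 increments × €90 = €5,220 ≥ base, so the credit is €0. Caregiver Credit: €287,851 is at or above €138,300, so the credit is €0. total €0 + €0 = €0
Difference: |€990 − €0| = €990.

€990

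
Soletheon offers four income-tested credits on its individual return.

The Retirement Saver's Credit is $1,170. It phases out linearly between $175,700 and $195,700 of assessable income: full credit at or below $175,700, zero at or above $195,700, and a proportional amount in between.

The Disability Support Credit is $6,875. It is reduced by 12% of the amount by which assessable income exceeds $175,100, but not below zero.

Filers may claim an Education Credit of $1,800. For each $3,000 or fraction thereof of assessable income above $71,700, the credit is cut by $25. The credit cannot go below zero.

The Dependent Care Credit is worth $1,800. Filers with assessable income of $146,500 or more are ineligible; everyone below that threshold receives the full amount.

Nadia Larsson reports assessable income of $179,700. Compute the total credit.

Retirement Saver's Credit: $179,700 is $4,000 into a $20,000 phase-out range, leaving 16,000/20,000 of the credit: $1,170 × 16,000/20,000 = $936.
Disability Support Credit: 12% of the $4,600 excess over $175,100 is $552; credit = $6,875 − $552 = $6,323.
Education Credit: income exceeds $71,700 by $108,000, which is 36 full-or-partial $3,000 increments; reduction = 36 × $25 = $900, leaving $900.
Dependent Care Credit: $179,700 meets or exceeds the $146,500 cutoff, so the credit is $0.
Total: $936 + $6,323 + $900 + $0 = $8,159.

$8,159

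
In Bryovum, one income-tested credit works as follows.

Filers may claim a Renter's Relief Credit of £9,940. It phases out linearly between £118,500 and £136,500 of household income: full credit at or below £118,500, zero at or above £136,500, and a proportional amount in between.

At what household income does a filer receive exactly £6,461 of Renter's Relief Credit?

£6,461 is 6,461/9,940 of the full £9,940, so 3,479/9,940 of the £18,000 range has been used: income = £118,500 + £18,000 × 3,479/9,940 = £124,800.

£124,800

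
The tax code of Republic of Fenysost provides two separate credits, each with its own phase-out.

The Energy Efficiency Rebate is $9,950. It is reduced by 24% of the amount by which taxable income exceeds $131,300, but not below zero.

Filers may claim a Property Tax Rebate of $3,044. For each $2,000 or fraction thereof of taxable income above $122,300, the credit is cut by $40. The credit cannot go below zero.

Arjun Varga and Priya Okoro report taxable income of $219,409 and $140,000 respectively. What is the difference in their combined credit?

Arjun ($219,409): Energy Efficiency Rebate: 24% of the $88,109 excess over $131,300 is $21,146.16 ≥ base, so the credit is $0. Property Tax Rebate: income exceeds $122,300 by $97,109, which is 49 full-or-partial $2,000 increments; reduction = 49 × $40 = $1,960, leaving $1,084. total $0 + $1,084 = $1,084
Priya ($140,000): Energy Efficiency Rebate: 24% of the $8,700 excess over $131,300 is $2,088; credit = $9,950 − $2,088 = $7,862. Property Tax Rebate: income exceeds $122,300 by $17,700, which is 9 full-or-partial $2,000 increments; reduction = 9 × $40 = $360, leaving $2,684. total $7,862 + $2,684 = $10,546
Difference: |$1,084 − $10,546| = $9,462.

$9,462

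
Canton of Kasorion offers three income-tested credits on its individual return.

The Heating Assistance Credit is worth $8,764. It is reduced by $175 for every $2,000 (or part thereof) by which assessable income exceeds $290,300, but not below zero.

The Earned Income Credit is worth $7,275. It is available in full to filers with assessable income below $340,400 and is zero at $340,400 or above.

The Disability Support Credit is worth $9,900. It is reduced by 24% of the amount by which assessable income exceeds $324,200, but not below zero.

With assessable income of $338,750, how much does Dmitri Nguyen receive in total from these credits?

Heating Assistance Credit: income exceeds $290,300 by $48,450, which is 25 full-or-partial $2,000 increments; reduction = 25 × $175 = $4,375, leaving $4,389.
Earned Income Credit: $338,750 is below the $340,400 cutoff, so the full $7,275 applies.
Disability Support Credit: 24% of the $14,550 excess over $324,200 is $3,492; credit = $9,900 − $3,492 = $6,408.
Total: $4,389 + $7,275 + $6,408 = $18,072.

$18,072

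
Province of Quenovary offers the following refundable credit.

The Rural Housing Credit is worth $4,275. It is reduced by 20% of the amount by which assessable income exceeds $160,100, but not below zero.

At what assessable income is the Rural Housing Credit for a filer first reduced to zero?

$181,475

The credit falls by 20% of each dollar above $160,100, so it reaches zero when the excess is $4,275 / 20% = $21,375: income = $160,100 + $21,375 = $181,475.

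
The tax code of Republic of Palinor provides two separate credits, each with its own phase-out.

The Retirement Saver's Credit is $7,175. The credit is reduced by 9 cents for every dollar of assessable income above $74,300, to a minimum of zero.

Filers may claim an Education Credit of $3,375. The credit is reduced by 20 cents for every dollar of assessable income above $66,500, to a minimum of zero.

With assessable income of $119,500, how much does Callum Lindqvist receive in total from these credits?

Retirement Saver's Credit: 9% of the $45,200 excess over $74,300 is $4,068; credit = $7,175 − $4,068 = $3,107.
Education Credit: 20% of the $53,000 excess over $66,500 is $10,600 ≥ base, so the credit is $0.
Total: $3,107 + $0 = $3,107.

$3,107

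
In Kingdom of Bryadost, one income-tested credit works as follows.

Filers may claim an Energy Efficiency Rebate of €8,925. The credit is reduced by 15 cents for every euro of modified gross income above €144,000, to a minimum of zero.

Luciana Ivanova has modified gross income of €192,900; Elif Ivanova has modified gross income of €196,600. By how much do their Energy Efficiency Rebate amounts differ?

Luciana (€192,900): Energy Efficiency Rebate: 15% of the €48,900 excess over €144,000 is €7,335; credit = €8,925 − €7,335 = €1,590.
Elif (€196,600): Energy Efficiency Rebate: 15% of the €52,600 excess over €144,000 is €7,890; credit = €8,925 − €7,890 = €1,035.
Difference: |€1,590 − €1,035| = €555.

€555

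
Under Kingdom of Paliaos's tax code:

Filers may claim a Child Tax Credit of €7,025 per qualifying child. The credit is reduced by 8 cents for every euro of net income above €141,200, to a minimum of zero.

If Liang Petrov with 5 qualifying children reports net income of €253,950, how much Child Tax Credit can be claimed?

Child Tax Credit: base = 5 × €7,025 = €35,125. 8% of the €112,750 excess over €141,200 is €9,020; credit = €35,125 − €9,020 = €26,105.

€26,105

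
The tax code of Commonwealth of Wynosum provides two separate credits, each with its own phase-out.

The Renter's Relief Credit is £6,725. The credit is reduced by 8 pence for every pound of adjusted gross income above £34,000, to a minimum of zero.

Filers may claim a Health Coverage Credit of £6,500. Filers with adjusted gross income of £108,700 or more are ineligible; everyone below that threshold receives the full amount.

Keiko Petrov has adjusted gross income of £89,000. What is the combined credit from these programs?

Renter's Relief Credit: 8% of the £55,000 excess over £34,000 is £4,400; credit = £6,725 − £4,400 = £2,325.
Health Coverage Credit: £89,000 is below the £108,700 cutoff, so the full £6,500 applies.
Total: £2,325 + £6,500 = £8,825.

£8,825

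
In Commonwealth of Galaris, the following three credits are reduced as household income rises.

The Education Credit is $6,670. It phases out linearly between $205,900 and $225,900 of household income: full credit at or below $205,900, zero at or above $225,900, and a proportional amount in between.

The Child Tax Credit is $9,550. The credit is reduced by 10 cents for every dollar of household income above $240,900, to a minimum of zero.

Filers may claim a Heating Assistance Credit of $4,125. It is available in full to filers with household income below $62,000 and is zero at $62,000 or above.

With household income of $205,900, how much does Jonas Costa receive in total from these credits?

$16,220

Education Credit: $205,900 is at or below the $205,900 threshold, so the full $6,670 applies.
Child Tax Credit: $205,900 is at or below the $240,900 threshold, so the full $9,550 applies.
Heating Assistance Credit: $205,900 meets or exceeds the $62,000 cutoff, so the credit is $0.
Total: $6,670 + $9,550 + $0 = $16,220.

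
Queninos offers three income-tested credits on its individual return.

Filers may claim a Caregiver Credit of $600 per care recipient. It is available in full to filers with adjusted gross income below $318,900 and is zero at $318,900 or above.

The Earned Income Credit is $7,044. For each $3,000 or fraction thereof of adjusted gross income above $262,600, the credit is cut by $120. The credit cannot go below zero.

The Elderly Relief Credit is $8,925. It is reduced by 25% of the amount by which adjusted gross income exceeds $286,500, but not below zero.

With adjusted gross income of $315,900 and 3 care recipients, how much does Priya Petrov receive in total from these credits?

$8,259

Caregiver Credit: base = 3 × $600 = $1,800. $315,900 is below the $318,900 cutoff, so the full $1,800 applies.
Earned Income Credit: income exceeds $262,600 by $53,300, which is 18 full-or-partial $3,000 increments; reduction = 18 × $120 = $2,160, leaving $4,884.
Elderly Relief Credit: 25% of the $29,400 excess over $286,500 is $7,350; credit = $8,925 − $7,350 = $1,575.
Total: $1,800 + $4,884 + $1,575 = $8,259.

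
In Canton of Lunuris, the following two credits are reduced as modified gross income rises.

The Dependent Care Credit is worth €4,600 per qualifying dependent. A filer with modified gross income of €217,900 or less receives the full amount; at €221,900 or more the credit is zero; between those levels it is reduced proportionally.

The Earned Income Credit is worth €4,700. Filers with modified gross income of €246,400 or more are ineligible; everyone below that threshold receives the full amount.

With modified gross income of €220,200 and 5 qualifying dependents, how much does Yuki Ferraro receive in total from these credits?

Dependent Care Credit: base = 5 × €4,600 = €23,000. €220,200 is €2,300 into a €4,000 phase-out range, leaving 1,700/4,000 of the credit: €23,000 × 1,700/4,000 = €9,775.
Earned Income Credit: €220,200 is below the €246,400 cutoff, so the full €4,700 applies.
Total: €9,775 + €4,700 = €14,475.

€14,475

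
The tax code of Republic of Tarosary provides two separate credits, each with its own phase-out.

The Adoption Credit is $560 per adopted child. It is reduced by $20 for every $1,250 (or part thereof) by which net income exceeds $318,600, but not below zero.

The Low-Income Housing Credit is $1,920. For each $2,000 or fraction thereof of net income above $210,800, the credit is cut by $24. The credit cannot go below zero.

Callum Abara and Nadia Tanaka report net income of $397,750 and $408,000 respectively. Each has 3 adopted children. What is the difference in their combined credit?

Callum ($397,750): Adoption Credit: base = 3 × $560 = $1,680. income exceeds $318,600 by $79,150, which is 64 full-or-partial $1,250 increments; reduction = 64 × $20 = $1,280, leaving $400. Low-Income Housing Credit: income exceeds $210,800 by $186,950 → 94 increments × $24 = $2,256 ≥ base, so the credit is $0. total $400 + $0 = $400
Nadia ($408,000): Adoption Credit: base = 3 × $560 = $1,680. income exceeds $318,600 by $89,400, which is 72 full-or-partial $1,250 increments; reduction = 72 × $20 = $1,440, leaving $240. Low-Income Housing Credit: income exceeds $210,800 by $197,200 → 99 increments × $24 = $2,376 ≥ base, so the credit is $0. total $240 + $0 = $240
Difference: |$400 − $240| = $160.

$160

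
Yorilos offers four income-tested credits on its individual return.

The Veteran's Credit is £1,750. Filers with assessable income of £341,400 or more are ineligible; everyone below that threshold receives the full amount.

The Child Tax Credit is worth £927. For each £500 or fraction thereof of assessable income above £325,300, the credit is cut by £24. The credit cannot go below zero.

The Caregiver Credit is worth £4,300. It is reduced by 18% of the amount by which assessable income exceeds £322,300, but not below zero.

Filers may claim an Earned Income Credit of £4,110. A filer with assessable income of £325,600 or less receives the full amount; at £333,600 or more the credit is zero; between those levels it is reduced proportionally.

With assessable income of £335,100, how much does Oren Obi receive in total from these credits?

Veteran's Credit: £335,100 is below the £341,400 cutoff, so the full £1,750 applies.
Child Tax Credit: income exceeds £325,300 by £9,800, which is 20 full-or-partial £500 increments; reduction = 20 × £24 = £480, leaving £447.
Caregiver Credit: 18% of the £12,800 excess over £322,300 is £2,304; credit = £4,300 − £2,304 = £1,996.
Earned Income Credit: £335,100 is at or above £333,600, so the credit is £0.
Total: £1,750 + £447 + £1,996 + £0 = £4,193.

£4,193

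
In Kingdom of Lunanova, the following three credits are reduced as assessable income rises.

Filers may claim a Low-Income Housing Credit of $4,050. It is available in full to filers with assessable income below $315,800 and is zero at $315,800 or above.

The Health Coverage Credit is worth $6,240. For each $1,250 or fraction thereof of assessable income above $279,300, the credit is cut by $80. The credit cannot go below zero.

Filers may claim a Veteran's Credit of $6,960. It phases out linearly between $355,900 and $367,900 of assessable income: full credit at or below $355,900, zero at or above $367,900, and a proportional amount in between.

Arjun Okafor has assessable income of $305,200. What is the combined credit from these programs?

Low-Income Housing Credit: $305,200 is below the $315,800 cutoff, so the full $4,050 applies.
Health Coverage Credit: income exceeds $279,300 by $25,900, which is 21 full-or-partial $1,250 increments; reduction = 21 × $80 = $1,680, leaving $4,560.
Veteran's Credit: $305,200 is at or below the $355,900 threshold, so the full $6,960 applies.
Total: $4,050 + $4,560 + $6,960 = $15,570.

$15,570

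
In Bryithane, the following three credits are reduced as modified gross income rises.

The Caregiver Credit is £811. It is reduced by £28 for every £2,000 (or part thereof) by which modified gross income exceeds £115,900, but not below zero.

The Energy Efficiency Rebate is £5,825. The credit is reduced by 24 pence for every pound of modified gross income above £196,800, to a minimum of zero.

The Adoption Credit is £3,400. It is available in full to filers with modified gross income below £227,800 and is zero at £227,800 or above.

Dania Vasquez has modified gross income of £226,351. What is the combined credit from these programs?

£3,400

Caregiver Credit: income exceeds £115,900 by £110,451 → 56 increments × £28 = £1,568 ≥ base, so the credit is £0.
Energy Efficiency Rebate: 24% of the £29,551 excess over £196,800 is £7,092.24 ≥ base, so the credit is £0.
Adoption Credit: £226,351 is below the £227,800 cutoff, so the full £3,400 applies.
Total: £0 + £0 + £3,400 = £3,400.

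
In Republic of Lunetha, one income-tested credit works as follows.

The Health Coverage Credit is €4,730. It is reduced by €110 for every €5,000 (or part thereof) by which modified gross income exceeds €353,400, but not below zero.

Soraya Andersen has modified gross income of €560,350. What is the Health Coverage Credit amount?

Health Coverage Credit: income exceeds €353,400 by €206,950, which is 42 full-or-partial €5,000 increments; reduction = 42 × €110 = €4,620, leaving €110.

€110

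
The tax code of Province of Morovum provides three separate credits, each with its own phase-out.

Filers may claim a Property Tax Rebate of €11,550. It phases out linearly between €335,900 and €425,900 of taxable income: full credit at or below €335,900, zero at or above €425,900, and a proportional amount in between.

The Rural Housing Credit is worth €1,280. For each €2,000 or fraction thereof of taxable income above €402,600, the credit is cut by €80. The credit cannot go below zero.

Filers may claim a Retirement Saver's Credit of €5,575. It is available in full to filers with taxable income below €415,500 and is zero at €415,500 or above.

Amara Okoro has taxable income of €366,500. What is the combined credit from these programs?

Property Tax Rebate: €366,500 is €30,600 into a €90,000 phase-out range, leaving 59,400/90,000 of the credit: €11,550 × 59,400/90,000 = €7,623.
Rural Housing Credit: €366,500 is at or below the €402,600 threshold, so the full €1,280 applies.
Retirement Saver's Credit: €366,500 is below the €415,500 cutoff, so the full €5,575 applies.
Total: €7,623 + €1,280 + €5,575 = €14,478.

€14,478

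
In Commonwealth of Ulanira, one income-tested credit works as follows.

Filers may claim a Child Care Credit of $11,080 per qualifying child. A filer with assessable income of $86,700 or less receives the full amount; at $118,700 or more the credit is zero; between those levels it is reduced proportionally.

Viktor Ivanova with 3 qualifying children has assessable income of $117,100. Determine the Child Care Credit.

Child Care Credit: base = 3 × $11,080 = $33,240. $117,100 is $30,400 into a $32,000 phase-out range, leaving 1,600/32,000 of the credit: $33,240 × 1,600/32,000 = $1,662.

$1,662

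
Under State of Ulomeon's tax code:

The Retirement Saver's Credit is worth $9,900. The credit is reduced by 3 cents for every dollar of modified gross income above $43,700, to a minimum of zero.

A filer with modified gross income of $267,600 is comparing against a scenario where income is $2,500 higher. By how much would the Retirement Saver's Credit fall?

$75

At $267,600 — 3% of the $223,900 excess over $43,700 is $6,717; credit = $9,900 − $6,717 = $3,183.
At $270,100 — 3% of the $226,400 excess over $43,700 is $6,792; credit = $9,900 − $6,792 = $3,108.
Lost: $3,183 − $3,108 = $75.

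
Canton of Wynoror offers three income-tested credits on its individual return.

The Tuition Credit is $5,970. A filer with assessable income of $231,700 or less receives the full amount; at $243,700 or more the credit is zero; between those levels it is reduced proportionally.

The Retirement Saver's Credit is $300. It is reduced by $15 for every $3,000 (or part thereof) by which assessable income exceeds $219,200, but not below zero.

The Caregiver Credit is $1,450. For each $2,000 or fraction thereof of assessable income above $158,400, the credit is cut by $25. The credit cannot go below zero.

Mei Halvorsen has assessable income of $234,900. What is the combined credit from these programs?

$5,063

Tuition Credit: $234,900 is $3,200 into a $12,000 phase-out range, leaving 8,800/12,000 of the credit: $5,970 × 8,800/12,000 = $4,378.
Retirement Saver's Credit: income exceeds $219,200 by $15,700, which is 6 full-or-partial $3,000 increments; reduction = 6 × $15 = $90, leaving $210.
Caregiver Credit: income exceeds $158,400 by $76,500, which is 39 full-or-partial $2,000 increments; reduction = 39 × $25 = $975, leaving $475.
Total: $4,378 + $210 + $475 = $5,063.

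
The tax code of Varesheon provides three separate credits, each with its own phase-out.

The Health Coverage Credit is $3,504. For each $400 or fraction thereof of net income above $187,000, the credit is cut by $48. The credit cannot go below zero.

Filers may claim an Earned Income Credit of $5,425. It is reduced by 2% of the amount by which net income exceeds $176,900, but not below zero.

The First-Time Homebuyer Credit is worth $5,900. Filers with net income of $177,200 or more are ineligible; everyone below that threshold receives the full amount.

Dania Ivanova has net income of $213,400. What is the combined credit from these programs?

$5,031

Health Coverage Credit: income exceeds $187,000 by $26,400, which is 66 full-or-partial $400 increments; reduction = 66 × $48 = $3,168, leaving $336.
Earned Income Credit: 2% of the $36,500 excess over $176,900 is $730; credit = $5,425 − $730 = $4,695.
First-Time Homebuyer Credit: $213,400 meets or exceeds the $177,200 cutoff, so the credit is $0.
Total: $336 + $4,695 + $0 = $5,031.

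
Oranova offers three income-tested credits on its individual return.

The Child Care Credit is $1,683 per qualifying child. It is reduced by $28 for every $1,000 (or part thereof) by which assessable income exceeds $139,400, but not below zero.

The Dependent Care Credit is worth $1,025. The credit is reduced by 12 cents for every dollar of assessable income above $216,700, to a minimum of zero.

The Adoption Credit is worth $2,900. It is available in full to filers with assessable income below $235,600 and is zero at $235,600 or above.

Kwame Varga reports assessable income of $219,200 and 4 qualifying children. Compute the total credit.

$8,117

Child Care Credit: base = 4 × $1,683 = $6,732. income exceeds $139,400 by $79,800, which is 80 full-or-partial $1,000 increments; reduction = 80 × $28 = $2,240, leaving $4,492.
Dependent Care Credit: 12% of the $2,500 excess over $216,700 is $300; credit = $1,025 − $300 = $725.
Adoption Credit: $219,200 is below the $235,600 cutoff, so the full $2,900 applies.
Total: $4,492 + $725 + $2,900 = $8,117.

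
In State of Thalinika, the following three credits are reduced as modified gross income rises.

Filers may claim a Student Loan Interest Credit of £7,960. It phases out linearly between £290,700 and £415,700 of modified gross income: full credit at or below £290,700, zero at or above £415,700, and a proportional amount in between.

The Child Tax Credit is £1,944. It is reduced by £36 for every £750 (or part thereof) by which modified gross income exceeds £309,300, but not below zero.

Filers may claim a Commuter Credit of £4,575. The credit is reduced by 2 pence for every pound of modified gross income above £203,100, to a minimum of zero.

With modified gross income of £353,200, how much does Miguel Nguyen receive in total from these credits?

Student Loan Interest Credit: £353,200 is £62,500 into a £125,000 phase-out range, leaving 62,500/125,000 of the credit: £7,960 × 62,500/125,000 = £3,980.
Child Tax Credit: income exceeds £309,300 by £43,900 → 59 increments × £36 = £2,124 ≥ base, so the credit is £0.
Commuter Credit: 2% of the £150,100 excess over £203,100 is £3,002; credit = £4,575 − £3,002 = £1,573.
Total: £3,980 + £0 + £1,573 = £5,553.

£5,553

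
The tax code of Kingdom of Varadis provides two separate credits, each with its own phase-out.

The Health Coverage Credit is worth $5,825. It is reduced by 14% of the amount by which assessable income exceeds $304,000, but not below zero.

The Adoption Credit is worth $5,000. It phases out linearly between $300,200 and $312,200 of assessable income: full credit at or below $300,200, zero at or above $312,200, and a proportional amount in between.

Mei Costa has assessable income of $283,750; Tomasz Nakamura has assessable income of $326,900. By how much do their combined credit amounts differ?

Mei ($283,750): Health Coverage Credit: $283,750 is at or below the $304,000 threshold, so the full $5,825 applies. Adoption Credit: $283,750 is at or below the $300,200 threshold, so the full $5,000 applies. total $5,825 + $5,000 = $10,825
Tomasz ($326,900): Health Coverage Credit: 14% of the $22,900 excess over $304,000 is $3,206; credit = $5,825 − $3,206 = $2,619. Adoption Credit: $326,900 is at or above $312,200, so the credit is $0. total $2,619 + $0 = $2,619
Difference: |$10,825 − $2,619| = $8,206.

$8,206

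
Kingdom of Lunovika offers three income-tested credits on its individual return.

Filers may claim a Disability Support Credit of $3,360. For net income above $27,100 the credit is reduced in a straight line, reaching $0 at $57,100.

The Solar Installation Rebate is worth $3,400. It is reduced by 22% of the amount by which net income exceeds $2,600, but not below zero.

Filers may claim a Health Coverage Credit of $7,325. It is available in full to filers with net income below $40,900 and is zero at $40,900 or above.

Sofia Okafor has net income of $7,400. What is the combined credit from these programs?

$13,029

Disability Support Credit: $7,400 is at or below the $27,100 threshold, so the full $3,360 applies.
Solar Installation Rebate: 22% of the $4,800 excess over $2,600 is $1,056; credit = $3,400 − $1,056 = $2,344.
Health Coverage Credit: $7,400 is below the $40,900 cutoff, so the full $7,325 applies.
Total: $3,360 + $2,344 + $7,325 = $13,029.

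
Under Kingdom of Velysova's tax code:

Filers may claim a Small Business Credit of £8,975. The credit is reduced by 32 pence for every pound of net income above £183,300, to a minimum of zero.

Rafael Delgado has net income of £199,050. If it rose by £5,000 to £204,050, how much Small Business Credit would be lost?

At £199,050 — 32% of the £15,750 excess over £183,300 is £5,040; credit = £8,975 − £5,040 = £3,935.
At £204,050 — 32% of the £20,750 excess over £183,300 is £6,640; credit = £8,975 − £6,640 = £2,335.
Lost: £3,935 − £2,335 = £1,600.

£1,600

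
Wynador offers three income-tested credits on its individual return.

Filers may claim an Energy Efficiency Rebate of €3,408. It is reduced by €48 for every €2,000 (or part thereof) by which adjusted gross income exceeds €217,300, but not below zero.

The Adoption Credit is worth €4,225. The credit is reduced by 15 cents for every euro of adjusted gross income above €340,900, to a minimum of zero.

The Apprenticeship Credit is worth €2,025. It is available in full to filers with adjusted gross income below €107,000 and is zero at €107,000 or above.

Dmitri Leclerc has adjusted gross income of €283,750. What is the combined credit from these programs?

€6,001

Energy Efficiency Rebate: income exceeds €217,300 by €66,450, which is 34 full-or-partial €2,000 increments; reduction = 34 × €48 = €1,632, leaving €1,776.
Adoption Credit: €283,750 is at or below the €340,900 threshold, so the full €4,225 applies.
Apprenticeship Credit: €283,750 meets or exceeds the €107,000 cutoff, so the credit is €0.
Total: €1,776 + €4,225 + €0 = €6,001.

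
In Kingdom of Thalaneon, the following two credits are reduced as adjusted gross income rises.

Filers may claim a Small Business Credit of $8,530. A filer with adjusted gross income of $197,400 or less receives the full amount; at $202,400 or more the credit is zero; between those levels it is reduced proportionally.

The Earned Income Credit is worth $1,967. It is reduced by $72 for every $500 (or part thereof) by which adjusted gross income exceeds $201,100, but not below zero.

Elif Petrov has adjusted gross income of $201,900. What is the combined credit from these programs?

$2,676

Small Business Credit: $201,900 is $4,500 into a $5,000 phase-out range, leaving 500/5,000 of the credit: $8,530 × 500/5,000 = $853.
Earned Income Credit: income exceeds $201,100 by $800, which is 2 full-or-partial $500 increments; reduction = 2 × $72 = $144, leaving $1,823.
Total: $853 + $1,823 = $2,676.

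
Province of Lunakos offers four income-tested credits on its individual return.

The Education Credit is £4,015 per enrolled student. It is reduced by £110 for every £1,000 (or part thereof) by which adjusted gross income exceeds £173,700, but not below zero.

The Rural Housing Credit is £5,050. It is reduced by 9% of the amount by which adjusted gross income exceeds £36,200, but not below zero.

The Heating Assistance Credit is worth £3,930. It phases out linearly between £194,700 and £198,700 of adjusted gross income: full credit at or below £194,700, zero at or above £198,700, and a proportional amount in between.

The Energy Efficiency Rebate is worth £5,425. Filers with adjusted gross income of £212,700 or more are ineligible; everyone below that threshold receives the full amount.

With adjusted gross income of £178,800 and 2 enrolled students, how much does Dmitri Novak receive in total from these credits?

£16,725

Education Credit: base = 2 × £4,015 = £8,030. income exceeds £173,700 by £5,100, which is 6 full-or-partial £1,000 increments; reduction = 6 × £110 = £660, leaving £7,370.
Rural Housing Credit: 9% of the £142,600 excess over £36,200 is £12,834 ≥ base, so the credit is £0.
Heating Assistance Credit: £178,800 is at or below the £194,700 threshold, so the full £3,930 applies.
Energy Efficiency Rebate: £178,800 is below the £212,700 cutoff, so the full £5,425 applies.
Total: £7,370 + £0 + £3,930 + £5,425 = £16,725.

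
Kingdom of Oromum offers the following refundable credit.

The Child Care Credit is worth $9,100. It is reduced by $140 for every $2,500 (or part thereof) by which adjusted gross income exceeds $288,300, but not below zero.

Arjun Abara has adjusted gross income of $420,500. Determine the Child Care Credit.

$1,680

Child Care Credit: income exceeds $288,300 by $132,200, which is 53 full-or-partial $2,500 increments; reduction = 53 × $140 = $7,420, leaving $1,680.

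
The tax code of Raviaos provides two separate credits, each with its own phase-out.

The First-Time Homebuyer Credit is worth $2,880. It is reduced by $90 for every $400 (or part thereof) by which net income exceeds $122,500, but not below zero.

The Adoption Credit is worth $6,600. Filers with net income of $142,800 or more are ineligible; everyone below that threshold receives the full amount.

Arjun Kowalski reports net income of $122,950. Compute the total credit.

$9,300

First-Time Homebuyer Credit: income exceeds $122,500 by $450, which is 2 full-or-partial $400 increments; reduction = 2 × $90 = $180, leaving $2,700.
Adoption Credit: $122,950 is below the $142,800 cutoff, so the full $6,600 applies.
Total: $2,700 + $6,600 = $9,300.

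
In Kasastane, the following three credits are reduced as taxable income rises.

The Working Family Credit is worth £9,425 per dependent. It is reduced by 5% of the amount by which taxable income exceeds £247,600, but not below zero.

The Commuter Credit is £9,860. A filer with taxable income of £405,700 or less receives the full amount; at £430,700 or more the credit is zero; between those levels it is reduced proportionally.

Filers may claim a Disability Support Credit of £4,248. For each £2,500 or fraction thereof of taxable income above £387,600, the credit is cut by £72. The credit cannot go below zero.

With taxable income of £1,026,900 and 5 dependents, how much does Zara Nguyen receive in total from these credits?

Working Family Credit: base = 5 × £9,425 = £47,125. 5% of the £779,300 excess over £247,600 is £38,965; credit = £47,125 − £38,965 = £8,160.
Commuter Credit: £1,026,900 is at or above £430,700, so the credit is £0.
Disability Support Credit: income exceeds £387,600 by £639,300 → 256 increments × £72 = £18,432 ≥ base, so the credit is £0.
Total: £8,160 + £0 + £0 = £8,160.

£8,160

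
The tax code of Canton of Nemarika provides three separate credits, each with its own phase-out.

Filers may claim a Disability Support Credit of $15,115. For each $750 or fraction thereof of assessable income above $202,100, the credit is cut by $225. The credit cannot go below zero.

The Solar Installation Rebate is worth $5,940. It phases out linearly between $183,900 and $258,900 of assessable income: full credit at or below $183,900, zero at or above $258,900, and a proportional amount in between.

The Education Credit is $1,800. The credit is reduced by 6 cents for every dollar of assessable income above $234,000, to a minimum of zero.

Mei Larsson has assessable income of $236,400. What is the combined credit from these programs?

$8,203

Disability Support Credit: income exceeds $202,100 by $34,300, which is 46 full-or-partial $750 increments; reduction = 46 × $225 = $10,350, leaving $4,765.
Solar Installation Rebate: $236,400 is $52,500 into a $75,000 phase-out range, leaving 22,500/75,000 of the credit: $5,940 × 22,500/75,000 = $1,782.
Education Credit: 6% of the $2,400 excess over $234,000 is $144; credit = $1,800 − $144 = $1,656.
Total: $4,765 + $1,782 + $1,656 = $8,203.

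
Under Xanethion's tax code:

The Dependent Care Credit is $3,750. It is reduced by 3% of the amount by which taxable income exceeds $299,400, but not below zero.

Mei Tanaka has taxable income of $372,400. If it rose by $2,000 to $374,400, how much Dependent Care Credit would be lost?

$60

At $372,400 — 3% of the $73,000 excess over $299,400 is $2,190; credit = $3,750 − $2,190 = $1,560.
At $374,400 — 3% of the $75,000 excess over $299,400 is $2,250; credit = $3,750 − $2,250 = $1,500.
Lost: $1,560 − $1,500 = $60.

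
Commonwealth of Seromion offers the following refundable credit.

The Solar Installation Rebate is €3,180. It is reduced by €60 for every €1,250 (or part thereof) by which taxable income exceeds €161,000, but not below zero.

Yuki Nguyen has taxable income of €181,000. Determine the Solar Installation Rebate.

€2,220

Solar Installation Rebate: income exceeds €161,000 by €20,000, which is 16 full-or-partial €1,250 increments; reduction = 16 × €60 = €960, leaving €2,220.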